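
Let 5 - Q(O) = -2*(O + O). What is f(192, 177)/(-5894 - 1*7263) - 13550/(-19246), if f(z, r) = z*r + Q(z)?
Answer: -245327936/126609811 ≈ -1.9377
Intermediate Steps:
Q(O) = 5 + 4*O (Q(O) = 5 - (-2)*(O + O) = 5 - (-2)*2*O = 5 - (-4)*O = 5 + 4*O)
f(z, r) = 5 + 4*z + r*z (f(z, r) = z*r + (5 + 4*z) = r*z + (5 + 4*z) = 5 + 4*z + r*z)
f(192, 177)/(-5894 - 1*7263) - 13550/(-19246) = (5 + 4*192 + 177*192)/(-5894 - 1*7263) - 13550/(-19246) = (5 + 768 + 33984)/(-5894 - 7263) - 13550*(-1/19246) = 34757/(-13157) + 6775/9623 = 34757*(-1/13157) + 6775/9623 = -34757/13157 + 6775/9623 = -245327936/126609811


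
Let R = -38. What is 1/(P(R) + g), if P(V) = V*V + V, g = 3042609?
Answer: 1/3044015 ≈ 3.2851e-7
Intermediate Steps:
P(V) = V + V**2 (P(V) = V**2 + V = V + V**2)
1/(P(R) + g) = 1/(-38*(1 - 38) + 3042609) = 1/(-38*(-37) + 3042609) = 1/(1406 + 3042609) = 1/3044015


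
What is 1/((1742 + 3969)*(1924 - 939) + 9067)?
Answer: 1/5634402 ≈ 1.7748e-7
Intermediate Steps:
1/((1742 + 3969)*(1924 - 939) + 9067) = 1/(5711*985 + 9067) = 1/(5625335 + 9067) = 1/5634402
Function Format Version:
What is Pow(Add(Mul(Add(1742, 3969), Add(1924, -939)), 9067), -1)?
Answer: Rational(1, 5634402) ≈ 1.7748e-7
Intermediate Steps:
Pow(Add(Mul(Add(1742, 3969), Add(1924, -939)), 9067), -1) = Pow(Add(Mul(5711, 985), 9067), -1) = Pow(Add(5625335, 9067), -1) = Pow(5634402, -1) = Rational(1, 5634402)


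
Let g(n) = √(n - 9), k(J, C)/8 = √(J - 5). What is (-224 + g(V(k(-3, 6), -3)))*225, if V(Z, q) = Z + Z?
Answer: -50400 + 225*√(-9 + 32*I*√2) ≈ -49430.0 + 1181.4*I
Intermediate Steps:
k(J, C) = 8*√(-5 + J) (k(J, C) = 8*√(J - 5) = 8*√(-5 + J))
V(Z, q) = 2*Z
g(n) = √(-9 + n)
(-224 + g(V(k(-3, 6), -3)))*225 = (-224 + √(-9 + 2*(8*√(-5 - 3))))*225 = (-224 + √(-9 + 2*(8*√(-8))))*225 = (-224 + √(-9 + 2*(8*(2*I*√2))))*225 = (-224 + √(-9 + 2*(16*I*√2)))*225 = (-224 + √(-9 + 32*I*√2))*225 = -50400 + 225*√(-9 + 32*I*√2)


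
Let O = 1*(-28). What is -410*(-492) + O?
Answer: 201692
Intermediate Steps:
O = -28
-410*(-492) + O = -410*(-492) - 28 = 201720 - 28 = 201692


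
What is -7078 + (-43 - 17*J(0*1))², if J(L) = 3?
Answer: 1758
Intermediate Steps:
-7078 + (-43 - 17*J(0*1))² = -7078 + (-43 - 17*3)² = -7078 + (-43 - 51)² = -7078 + (-94)² = -7078 + 8836 = 1758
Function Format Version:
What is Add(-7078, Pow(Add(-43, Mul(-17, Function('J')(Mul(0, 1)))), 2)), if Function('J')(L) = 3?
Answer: 1758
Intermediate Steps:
Add(-7078, Pow(Add(-43, Mul(-17, Function('J')(Mul(0, 1)))), 2)) = Add(-7078, Pow(Add(-43, Mul(-17, 3)), 2)) = Add(-7078, Pow(Add(-43, -51), 2)) = Add(-7078, Pow(-94, 2)) = Add(-7078, 8836) = 1758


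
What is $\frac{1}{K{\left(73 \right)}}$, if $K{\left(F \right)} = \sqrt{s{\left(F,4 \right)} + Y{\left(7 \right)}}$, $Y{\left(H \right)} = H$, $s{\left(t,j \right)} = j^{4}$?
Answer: $\frac{\sqrt{263}}{263} \approx 0.061663$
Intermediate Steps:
$K{\left(F \right)} = \sqrt{263}$ ($K{\left(F \right)} = \sqrt{4^{4} + 7} = \sqrt{256 + 7} = \sqrt{263}$)
$\frac{1}{K{\left(73 \right)}} = \frac{1}{\sqrt{263}} = \frac{\sqrt{263}}{263}$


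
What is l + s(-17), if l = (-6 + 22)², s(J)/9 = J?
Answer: 103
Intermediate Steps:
s(J) = 9*J
l = 256 (l = 16² = 256)
l + s(-17) = 256 + 9*(-17) = 256 - 153 = 103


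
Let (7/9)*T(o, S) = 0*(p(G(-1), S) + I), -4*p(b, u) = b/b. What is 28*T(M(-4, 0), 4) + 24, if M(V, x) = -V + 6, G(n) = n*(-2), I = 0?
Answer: 24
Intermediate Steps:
G(n) = -2*n
M(V, x) = 6 - V
p(b, u) = -1/4 (p(b, u) = -b/(4*b) = -1/4*1 = -1/4)
T(o, S) = 0 (T(o, S) = 9*(0*(-1/4 + 0))/7 = 9*(0*(-1/4))/7 = (9/7)*0 = 0)
28*T(M(-4, 0), 4) + 24 = 28*0 + 24 = 0 + 24 = 24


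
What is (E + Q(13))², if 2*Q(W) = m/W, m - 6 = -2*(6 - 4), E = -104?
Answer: 1825201/169 ≈ 10800.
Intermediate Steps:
m = 2 (m = 6 - 2*(6 - 4) = 6 - 2*2 = 6 - 4 = 2)
Q(W) = 1/W (Q(W) = (2/W)/2 = 1/W)
(E + Q(13))² = (-104 + 1/13)² = (-1351/13)² = 1825201/169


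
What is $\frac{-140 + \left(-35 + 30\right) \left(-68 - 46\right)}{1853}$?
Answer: $\frac{430}{1853} \approx 0.23206$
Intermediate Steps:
$\frac{-140 + \left(-35 + 30\right) \left(-68 - 46\right)}{1853} = \left(-140 - -570\right) \frac{1}{1853} = \left(-140 + 570\right) \frac{1}{1853} = 430 \cdot \frac{1}{1853} = \frac{430}{1853}$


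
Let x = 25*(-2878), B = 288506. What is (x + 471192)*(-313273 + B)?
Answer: -9888026614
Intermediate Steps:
x = -71950
(x + 471192)*(-313273 + B) = (-71950 + 471192)*(-313273 + 288506) = 399242*(-24767) = -9888026614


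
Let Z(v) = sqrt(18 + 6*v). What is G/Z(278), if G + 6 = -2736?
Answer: -457*sqrt(1686)/281 ≈ -66.779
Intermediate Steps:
G = -2742 (G = -6 - 2736 = -2742)
G/Z(278) = -2742/sqrt(18 + 6*278) = -2742/sqrt(18 + 1668) = -2742*sqrt(1686)/1686 = -457*sqrt(1686)/281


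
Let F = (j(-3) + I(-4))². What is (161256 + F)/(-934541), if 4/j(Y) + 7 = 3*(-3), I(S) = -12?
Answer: -2582497/14952656 ≈ -0.17271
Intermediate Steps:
j(Y) = -¼ (j(Y) = 4/(-7 + 3*(-3)) = 4/(-7 - 9) = 4/(-16) = 4*(-1/16) = -¼)
F = 2401/16 (F = (-¼ - 12)² = (-49/4)² = 2401/16 ≈ 150.06)
(161256 + F)/(-934541) = (161256 + 2401/16)/(-934541) = (2582497/16)*(-1/934541) = -2582497/14952656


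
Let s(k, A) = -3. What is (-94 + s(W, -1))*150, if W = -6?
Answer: -14550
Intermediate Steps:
(-94 + s(W, -1))*150 = (-94 - 3)*150 = -97*150 = -14550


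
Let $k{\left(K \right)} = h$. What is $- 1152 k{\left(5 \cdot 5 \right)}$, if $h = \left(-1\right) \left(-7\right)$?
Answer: $-8064$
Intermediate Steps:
$h = 7$
$k{\left(K \right)} = 7$
$- 1152 k{\left(5 \cdot 5 \right)} = \left(-1152\right) 7 = -8064$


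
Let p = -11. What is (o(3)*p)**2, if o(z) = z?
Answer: 1089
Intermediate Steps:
(o(3)*p)**2 = (3*(-11))**2 = (-33)**2 = 1089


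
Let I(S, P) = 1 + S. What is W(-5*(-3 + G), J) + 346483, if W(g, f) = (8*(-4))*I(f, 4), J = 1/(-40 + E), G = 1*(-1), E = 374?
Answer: 57857301/167 ≈ 3.4645e+5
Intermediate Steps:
G = -1
J = 1/334 (J = 1/(-40 + 374) = 1/334 ≈ 0.0029940)
W(g, f) = -32 - 32*f (W(g, f) = (8*(-4))*(1 + f) = -32*(1 + f) = -32 - 32*f)
W(-5*(-3 + G), J) + 346483 = (-32 - 32*1/334) + 346483 = (-32 - 16/167) + 346483 = -5360/167 + 346483 = 57857301/167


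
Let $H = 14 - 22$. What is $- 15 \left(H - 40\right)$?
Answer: $720$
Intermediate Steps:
$H = -8$ ($H = 14 - 22 = -8$)
$- 15 \left(H - 40\right) = - 15 \left(-8 - 40\right) = \left(-15\right) \left(-48\right) = 720$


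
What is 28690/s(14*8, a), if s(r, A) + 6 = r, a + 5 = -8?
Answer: 14345/53 ≈ 270.66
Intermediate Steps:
a = -13 (a = -5 - 8 = -13)
s(r, A) = -6 + r
28690/s(14*8, a) = 28690/(-6 + 14*8) = 28690/(-6 + 112) = 28690/106 = 28690*(1/106) = 14345/53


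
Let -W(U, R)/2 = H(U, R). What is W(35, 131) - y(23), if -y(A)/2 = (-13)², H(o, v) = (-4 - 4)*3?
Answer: 386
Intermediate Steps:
H(o, v) = -24 (H(o, v) = -8*3 = -24)
W(U, R) = 48 (W(U, R) = -2*(-24) = 48)
y(A) = -338 (y(A) = -2*(-13)² = -2*169 = -338)
W(35, 131) - y(23) = 48 - 1*(-338) = 48 + 338 = 386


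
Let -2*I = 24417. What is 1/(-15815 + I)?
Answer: -2/56047 ≈ -3.5684e-5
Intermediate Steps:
I = -24417/2 (I = -½*24417 = -24417/2 ≈ -12209.)
1/(-15815 + I) = 1/(-15815 - 24417/2) = 1/(-56047/2) = -2/56047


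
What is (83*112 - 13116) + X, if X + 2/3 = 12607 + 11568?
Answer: 61063/3 ≈ 20354.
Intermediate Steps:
X = 72523/3 (X = -⅔ + (12607 + 11568) = -⅔ + 24175 = 72523/3 ≈ 24174.)
(83*112 - 13116) + X = (83*112 - 13116) + 72523/3 = (9296 - 13116) + 72523/3 = -3820 + 72523/3 = 61063/3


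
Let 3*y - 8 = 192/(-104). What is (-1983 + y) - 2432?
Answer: -172105/39 ≈ -4412.9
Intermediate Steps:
y = 80/39 (y = 8/3 + (192/(-104))/3 = 8/3 + (192*(-1/104))/3 = 8/3 + (⅓)*(-24/13) = 8/3 - 8/13 = 80/39 ≈ 2.0513)
(-1983 + y) - 2432 = (-1983 + 80/39) - 2432 = -77257/39 - 2432 = -172105/39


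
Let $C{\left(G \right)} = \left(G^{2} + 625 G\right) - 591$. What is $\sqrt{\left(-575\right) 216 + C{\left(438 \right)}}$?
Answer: $3 \sqrt{37867} \approx 583.78$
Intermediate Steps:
$C{\left(G \right)} = -591 + G^{2} + 625 G$
$\sqrt{\left(-575\right) 216 + C{\left(438 \right)}} = \sqrt{\left(-575\right) 216 + \left(-591 + 438^{2} + 625 \cdot 438\right)} = \sqrt{-124200 + \left(-591 + 191844 + 273750\right)} = \sqrt{-124200 + 465003} = \sqrt{340803} = 3 \sqrt{37867}$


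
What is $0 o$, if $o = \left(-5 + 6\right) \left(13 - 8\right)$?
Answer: $0$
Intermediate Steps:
$o = 5$ ($o = 1 \cdot 5 = 5$)
$0 o = 0 \cdot 5 = 0$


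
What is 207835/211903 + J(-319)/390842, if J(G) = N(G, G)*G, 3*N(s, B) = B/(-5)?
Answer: 1196896244867/1242308884890 ≈ 0.96344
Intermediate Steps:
N(s, B) = -B/15 (N(s, B) = (B/(-5))/3 = (B*(-⅕))/3 = (-B/5)/3 = -B/15)
J(G) = -G²/15 (J(G) = (-G/15)*G = -G²/15)
207835/211903 + J(-319)/390842 = 207835/211903 - 1/15*(-319)²/390842 = 207835*(1/211903) - 1/15*101761*(1/390842) = 207835/211903 - 101761/15*1/390842 = 207835/211903 - 101761/5862630 = 1196896244867/1242308884890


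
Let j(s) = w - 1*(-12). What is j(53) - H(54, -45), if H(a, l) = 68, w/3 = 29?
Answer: 31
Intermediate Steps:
w = 87 (w = 3*29 = 87)
j(s) = 99 (j(s) = 87 - 1*(-12) = 87 + 12 = 99)
j(53) - H(54, -45) = 99 - 1*68 = 99 - 68 = 31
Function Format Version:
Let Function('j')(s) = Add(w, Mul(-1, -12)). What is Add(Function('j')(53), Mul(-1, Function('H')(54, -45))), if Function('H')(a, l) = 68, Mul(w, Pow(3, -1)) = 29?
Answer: 31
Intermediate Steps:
w = 87 (w = Mul(3, 29) = 87)
Function('j')(s) = 99 (Function('j')(s) = Add(87, Mul(-1, -12)) = Add(87, 12) = 99)
Add(Function('j')(53), Mul(-1, Function('H')(54, -45))) = Add(99, Mul(-1, 68)) = Add(99, -68) = 31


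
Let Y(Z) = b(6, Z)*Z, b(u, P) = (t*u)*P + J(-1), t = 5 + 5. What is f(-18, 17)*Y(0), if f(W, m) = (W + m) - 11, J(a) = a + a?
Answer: 0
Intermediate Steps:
J(a) = 2*a
t = 10
b(u, P) = -2 + 10*P*u (b(u, P) = (10*u)*P + 2*(-1) = 10*P*u - 2 = -2 + 10*P*u)
f(W, m) = -11 + W + m
Y(Z) = Z*(-2 + 60*Z) (Y(Z) = (-2 + 10*Z*6)*Z = (-2 + 60*Z)*Z = Z*(-2 + 60*Z))
f(-18, 17)*Y(0) = (-11 - 18 + 17)*(2*0*(-1 + 30*0)) = -24*0*(-1 + 0) = -24*0*(-1) = -12*0 = 0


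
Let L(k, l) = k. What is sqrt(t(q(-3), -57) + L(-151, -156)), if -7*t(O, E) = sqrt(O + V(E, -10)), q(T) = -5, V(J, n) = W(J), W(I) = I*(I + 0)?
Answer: sqrt(-7399 - 14*sqrt(811))/7 ≈ 12.615*I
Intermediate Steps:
W(I) = I**2 (W(I) = I*I = I**2)
V(J, n) = J**2
t(O, E) = -sqrt(O + E**2)/7
sqrt(t(q(-3), -57) + L(-151, -156)) = sqrt(-sqrt(-5 + (-57)**2)/7 - 151) = sqrt(-sqrt(-5 + 3249)/7 - 151) = sqrt(-2*sqrt(811)/7 - 151) = sqrt(-151 - 2*sqrt(811)/7)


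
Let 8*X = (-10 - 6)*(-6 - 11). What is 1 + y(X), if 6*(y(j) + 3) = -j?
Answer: -23/3 ≈ -7.6667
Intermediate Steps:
X = 34 (X = ((-10 - 6)*(-6 - 11))/8 = (-16*(-17))/8 = (⅛)*272 = 34)
y(j) = -3 - j/6 (y(j) = -3 + (-j)/6 = -3 - j/6)
1 + y(X) = 1 + (-3 - ⅙*34) = 1 + (-3 - 17/3) = 1 - 26/3 = -23/3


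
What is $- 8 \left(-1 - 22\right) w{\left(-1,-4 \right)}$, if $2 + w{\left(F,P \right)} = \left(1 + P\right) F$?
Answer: $184$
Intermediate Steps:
$w{\left(F,P \right)} = -2 + F \left(1 + P\right)$ ($w{\left(F,P \right)} = -2 + \left(1 + P\right) F = -2 + F \left(1 + P\right)$)
$- 8 \left(-1 - 22\right) w{\left(-1,-4 \right)} = - 8 \left(-1 - 22\right) \left(-2 - 1 - -4\right) = - 8 \left(-1 - 22\right) \left(-2 - 1 + 4\right) = \left(-8\right) \left(-23\right) 1 = 184 \cdot 1 = 184$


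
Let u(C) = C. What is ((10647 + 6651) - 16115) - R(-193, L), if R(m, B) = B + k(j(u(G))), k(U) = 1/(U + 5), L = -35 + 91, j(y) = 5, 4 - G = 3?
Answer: 11269/10 ≈ 1126.9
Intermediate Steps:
G = 1 (G = 4 - 1*3 = 4 - 3 = 1)
L = 56
k(U) = 1/(5 + U)
R(m, B) = ⅒ + B (R(m, B) = B + 1/(5 + 5) = B + 1/10 = B + ⅒ = ⅒ + B)
((10647 + 6651) - 16115) - R(-193, L) = ((10647 + 6651) - 16115) - (⅒ + 56) = (17298 - 16115) - 1*561/10 = 1183 - 561/10 = 11269/10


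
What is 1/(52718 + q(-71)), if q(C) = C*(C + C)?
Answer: 1/62800 ≈ 1.5924e-5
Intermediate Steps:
q(C) = 2*C² (q(C) = C*(2*C) = 2*C²)
1/(52718 + q(-71)) = 1/(52718 + 2*(-71)²) = 1/(52718 + 2*5041) = 1/(52718 + 10082) = 1/62800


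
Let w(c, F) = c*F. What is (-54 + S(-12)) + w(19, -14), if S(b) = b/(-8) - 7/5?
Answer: -3199/10 ≈ -319.90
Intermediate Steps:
S(b) = -7/5 - b/8 (S(b) = b*(-1/8) - 7*1/5 = -b/8 - 7/5 = -7/5 - b/8)
w(c, F) = F*c
(-54 + S(-12)) + w(19, -14) = (-54 + (-7/5 - 1/8*(-12))) - 14*19 = (-54 + (-7/5 + 3/2)) - 266 = (-54 + 1/10) - 266 = -539/10 - 266 = -3199/10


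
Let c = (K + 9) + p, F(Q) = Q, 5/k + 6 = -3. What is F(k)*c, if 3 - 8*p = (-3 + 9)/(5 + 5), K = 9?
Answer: -61/6 ≈ -10.167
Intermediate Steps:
k = -5/9 (k = 5/(-6 - 3) = 5/(-9) = 5*(-1/9) = -5/9 ≈ -0.55556)
p = 3/10 (p = 3/8 - (-3 + 9)/(8*(5 + 5)) = 3/8 - 3/(4*10) = 3/8 - 1/8*3/5 = 3/8 - 3/40 = 3/10 ≈ 0.30000)
c = 183/10 (c = (9 + 9) + 3/10 = 18 + 3/10 = 183/10 ≈ 18.300)
F(k)*c = -5/9*183/10 = -61/6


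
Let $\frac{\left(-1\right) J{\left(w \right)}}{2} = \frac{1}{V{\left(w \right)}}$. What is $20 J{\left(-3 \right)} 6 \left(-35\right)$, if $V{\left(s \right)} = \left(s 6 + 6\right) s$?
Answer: $\frac{700}{3} \approx 233.33$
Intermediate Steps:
$V{\left(s \right)} = s \left(6 + 6 s\right)$ ($V{\left(s \right)} = \left(6 s + 6\right) s = \left(6 + 6 s\right) s = s \left(6 + 6 s\right)$)
$J{\left(w \right)} = - \frac{1}{3 w \left(1 + w\right)}$ ($J{\left(w \right)} = - \frac{2}{6 w \left(1 + w\right)} = - 2 \frac{1}{6 w \left(1 + w\right)} = - \frac{1}{3 w \left(1 + w\right)}$)
$20 J{\left(-3 \right)} 6 \left(-35\right) = 20 \left(- \frac{1}{3 \left(-3\right) \left(1 - 3\right)}\right) 6 \left(-35\right) = 20 \left(\left(- \frac{1}{3}\right) \left(- \frac{1}{3}\right) \frac{1}{-2}\right) 6 \left(-35\right) = 20 \left(\left(- \frac{1}{3}\right) \left(- \frac{1}{3}\right) \left(- \frac{1}{2}\right)\right) 6 \left(-35\right) = 20 \left(- \frac{1}{18}\right) 6 \left(-35\right) = \left(- \frac{10}{9}\right) 6 \left(-35\right) = \left(- \frac{20}{3}\right) \left(-35\right) = \frac{700}{3}$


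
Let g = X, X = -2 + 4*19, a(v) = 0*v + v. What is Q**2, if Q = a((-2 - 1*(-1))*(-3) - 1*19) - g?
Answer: 8100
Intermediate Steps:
a(v) = v (a(v) = 0 + v = v)
X = 74 (X = -2 + 76 = 74)
g = 74
Q = -90 (Q = ((-2 - 1*(-1))*(-3) - 1*19) - 1*74 = ((-2 + 1)*(-3) - 19) - 74 = (-1*(-3) - 19) - 74 = (3 - 19) - 74 = -16 - 74 = -90)
Q**2 = (-90)**2 = 8100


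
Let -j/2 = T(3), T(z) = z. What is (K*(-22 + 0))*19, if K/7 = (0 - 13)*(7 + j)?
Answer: 38038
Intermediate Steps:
j = -6 (j = -2*3 = -6)
K = -91 (K = 7*((0 - 13)*(7 - 6)) = 7*(-13*1) = 7*(-13) = -91)
(K*(-22 + 0))*19 = -91*(-22 + 0)*19 = -91*(-22)*19 = 2002*19 = 38038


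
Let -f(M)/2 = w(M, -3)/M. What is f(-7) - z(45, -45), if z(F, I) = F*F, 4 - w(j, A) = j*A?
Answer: -14209/7 ≈ -2029.9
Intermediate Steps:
w(j, A) = 4 - A*j (w(j, A) = 4 - j*A = 4 - A*j)
f(M) = -2*(4 + 3*M)/M (f(M) = -2*(4 - 1*(-3)*M)/M = -2*(4 + 3*M)/M)
z(F, I) = F²
f(-7) - z(45, -45) = (-6 - 8/(-7)) - 1*45² = (-6 - 8*(-⅐)) - 1*2025 = (-6 + 8/7) - 2025 = -34/7 - 2025 = -14209/7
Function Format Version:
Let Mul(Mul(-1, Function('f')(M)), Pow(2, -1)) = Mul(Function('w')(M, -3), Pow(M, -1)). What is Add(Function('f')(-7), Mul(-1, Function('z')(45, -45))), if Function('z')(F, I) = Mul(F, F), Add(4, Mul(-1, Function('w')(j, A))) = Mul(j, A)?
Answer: Rational(-14209, 7) ≈ -2029.9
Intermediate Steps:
Function('w')(j, A) = Add(4, Mul(-1, A, j)) (Function('w')(j, A) = Add(4, Mul(-1, Mul(j, A))) = Add(4, Mul(-1, Mul(A, j))) = Add(4, Mul(-1, A, j)))
Function('f')(M) = Mul(-2, Pow(M, -1), Add(4, Mul(3, M))) (Function('f')(M) = Mul(-2, Mul(Add(4, Mul(-1, -3, M)), Pow(M, -1))) = Mul(-2, Mul(Add(4, Mul(3, M)), Pow(M, -1))) = Mul(-2, Mul(Pow(M, -1), Add(4, Mul(3, M)))) = Mul(-2, Pow(M, -1), Add(4, Mul(3, M))))
Function('z')(F, I) = Pow(F, 2)
Add(Function('f')(-7), Mul(-1, Function('z')(45, -45))) = Add(Add(-6, Mul(-8, Pow(-7, -1))), Mul(-1, Pow(45, 2))) = Add(Add(-6, Mul(-8, Rational(-1, 7))), Mul(-1, 2025)) = Add(Add(-6, Rational(8, 7)), -2025) = Add(Rational(-34, 7), -2025) = Rational(-14209, 7)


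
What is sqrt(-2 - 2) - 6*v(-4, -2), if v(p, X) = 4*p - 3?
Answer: 114 + 2*I ≈ 114.0 + 2.0*I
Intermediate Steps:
v(p, X) = -3 + 4*p
sqrt(-2 - 2) - 6*v(-4, -2) = sqrt(-2 - 2) - 6*(-3 + 4*(-4)) = sqrt(-4) - 6*(-3 - 16) = 2*I - 6*(-19) = 2*I + 114 = 114 + 2*I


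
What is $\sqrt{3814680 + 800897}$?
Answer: $\sqrt{4615577} \approx 2148.4$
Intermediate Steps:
$\sqrt{3814680 + 800897} = \sqrt{4615577}$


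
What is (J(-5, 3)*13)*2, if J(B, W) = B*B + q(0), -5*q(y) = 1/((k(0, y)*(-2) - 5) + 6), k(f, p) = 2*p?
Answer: 3224/5 ≈ 644.80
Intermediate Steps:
q(y) = -1/(5*(1 - 4*y)) (q(y) = -1/(5*(((2*y)*(-2) - 5) + 6)) = -1/(5*((-4*y - 5) + 6)) = -1/(5*((-5 - 4*y) + 6)) = -1/(5*(1 - 4*y)))
J(B, W) = -1/5 + B**2 (J(B, W) = B*B + 1/(5*(-1 + 4*0)) = B**2 + 1/(5*(-1 + 0)) = B**2 + (1/5)/(-1) = B**2 + (1/5)*(-1) = B**2 - 1/5 = -1/5 + B**2)
(J(-5, 3)*13)*2 = ((-1/5 + (-5)**2)*13)*2 = ((-1/5 + 25)*13)*2 = ((124/5)*13)*2 = (1612/5)*2 = 3224/5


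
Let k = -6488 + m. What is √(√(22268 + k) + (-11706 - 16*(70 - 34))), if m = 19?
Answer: √(-12282 + √15799) ≈ 110.26*I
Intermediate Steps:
k = -6469 (k = -6488 + 19 = -6469)
√(√(22268 + k) + (-11706 - 16*(70 - 34))) = √(√(22268 - 6469) + (-11706 - 16*(70 - 34))) = √(√15799 + (-11706 - 16*36)) = √(√15799 + (-11706 - 576)) = √(√15799 - 12282) = √(-12282 + √15799)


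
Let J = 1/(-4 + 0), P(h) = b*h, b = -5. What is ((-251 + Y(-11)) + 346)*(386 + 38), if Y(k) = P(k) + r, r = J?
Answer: 63494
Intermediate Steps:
P(h) = -5*h
J = -¼ (J = 1/(-4) = -¼ ≈ -0.25000)
r = -¼ ≈ -0.25000
Y(k) = -¼ - 5*k (Y(k) = -5*k - ¼ = -¼ - 5*k)
((-251 + Y(-11)) + 346)*(386 + 38) = ((-251 + (-¼ - 5*(-11))) + 346)*(386 + 38) = ((-251 + (-¼ + 55)) + 346)*424 = ((-251 + 219/4) + 346)*424 = (-785/4 + 346)*424 = (599/4)*424 = 63494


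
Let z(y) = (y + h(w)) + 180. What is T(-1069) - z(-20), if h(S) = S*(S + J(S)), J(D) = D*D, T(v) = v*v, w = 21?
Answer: 1132899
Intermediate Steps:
T(v) = v²
J(D) = D²
h(S) = S*(S + S²)
z(y) = 9882 + y (z(y) = (y + 21²*(1 + 21)) + 180 = (y + 441*22) + 180 = (y + 9702) + 180 = (9702 + y) + 180 = 9882 + y)
T(-1069) - z(-20) = (-1069)² - (9882 - 20) = 1142761 - 1*9862 = 1142761 - 9862 = 1132899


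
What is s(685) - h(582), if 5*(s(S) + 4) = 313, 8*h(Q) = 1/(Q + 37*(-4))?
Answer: 1017291/17360 ≈ 58.600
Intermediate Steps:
h(Q) = 1/(8*(-148 + Q)) (h(Q) = 1/(8*(Q + 37*(-4))) = 1/(8*(Q - 148)) = 1/(8*(-148 + Q)))
s(S) = 293/5 (s(S) = -4 + (1/5)*313 = -4 + 313/5 = 293/5)
s(685) - h(582) = 293/5 - 1/(8*(-148 + 582)) = 293/5 - 1/(8*434) = 293/5 - 1*1/3472 = 293/5 - 1/3472 = 1017291/17360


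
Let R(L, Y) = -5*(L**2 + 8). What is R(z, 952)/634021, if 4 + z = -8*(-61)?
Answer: -1171320/634021 ≈ -1.8474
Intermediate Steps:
z = 484 (z = -4 - 8*(-61) = -4 + 488 = 484)
R(L, Y) = -40 - 5*L**2 (R(L, Y) = -5*(8 + L**2) = -40 - 5*L**2)
R(z, 952)/634021 = (-40 - 5*484**2)/634021 = (-40 - 5*234256)*(1/634021) = (-40 - 1171280)*(1/634021) = -1171320*1/634021 = -1171320/634021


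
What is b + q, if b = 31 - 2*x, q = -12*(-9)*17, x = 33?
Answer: 1801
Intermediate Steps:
q = 1836 (q = 108*17 = 1836)
b = -35 (b = 31 - 2*33 = 31 - 66 = -35)
b + q = -35 + 1836 = 1801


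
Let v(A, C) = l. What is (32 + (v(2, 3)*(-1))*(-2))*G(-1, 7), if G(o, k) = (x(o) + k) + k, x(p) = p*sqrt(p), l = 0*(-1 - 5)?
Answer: 448 - 32*I ≈ 448.0 - 32.0*I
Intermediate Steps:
l = 0 (l = 0*(-6) = 0)
x(p) = p**(3/2)
v(A, C) = 0
G(o, k) = o**(3/2) + 2*k (G(o, k) = (o**(3/2) + k) + k = (k + o**(3/2)) + k = o**(3/2) + 2*k)
(32 + (v(2, 3)*(-1))*(-2))*G(-1, 7) = (32 + (0*(-1))*(-2))*((-1)**(3/2) + 2*7) = (32 + 0*(-2))*(-I + 14) = (32 + 0)*(14 - I) = 32*(14 - I) = 448 - 32*I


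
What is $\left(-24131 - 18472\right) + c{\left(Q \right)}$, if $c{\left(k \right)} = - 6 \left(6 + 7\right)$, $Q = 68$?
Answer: $-42681$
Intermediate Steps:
$c{\left(k \right)} = -78$ ($c{\left(k \right)} = \left(-6\right) 13 = -78$)
$\left(-24131 - 18472\right) + c{\left(Q \right)} = \left(-24131 - 18472\right) - 78 = -42603 - 78 = -42681$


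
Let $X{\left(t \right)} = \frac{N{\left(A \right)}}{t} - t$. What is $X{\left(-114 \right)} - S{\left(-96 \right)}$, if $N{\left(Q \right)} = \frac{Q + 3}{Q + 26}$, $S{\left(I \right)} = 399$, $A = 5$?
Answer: $- \frac{503599}{1767} \approx -285.0$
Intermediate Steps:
$N{\left(Q \right)} = \frac{3 + Q}{26 + Q}$
$X{\left(t \right)} = - t + \frac{8}{31 t}$ ($X{\left(t \right)} = \frac{\frac{1}{26 + 5} \left(3 + 5\right)}{t} - t = \frac{\frac{1}{31} \cdot 8}{t} - t = \frac{8}{31 t} - t = - t + \frac{8}{31 t}$)
$X{\left(-114 \right)} - S{\left(-96 \right)} = \left(\left(-1\right) \left(-114\right) + \frac{8}{31 \left(-114\right)}\right) - 399 = \left(114 + \frac{8}{31} \left(- \frac{1}{114}\right)\right) - 399 = \left(114 - \frac{4}{1767}\right) - 399 = \frac{201434}{1767} - 399 = - \frac{503599}{1767}$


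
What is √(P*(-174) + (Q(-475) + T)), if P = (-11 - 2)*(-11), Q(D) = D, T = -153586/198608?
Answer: I*√62515053697146/49652 ≈ 159.24*I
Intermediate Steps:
T = -76793/99304 (T = -153586*1/198608 = -76793/99304 ≈ -0.77331)
P = 143 (P = -13*(-11) = 143)
√(P*(-174) + (Q(-475) + T)) = √(143*(-174) + (-475 - 76793/99304)) = √(-24882 - 47246193/99304) = √(-2518128321/99304) = I*√62515053697146/49652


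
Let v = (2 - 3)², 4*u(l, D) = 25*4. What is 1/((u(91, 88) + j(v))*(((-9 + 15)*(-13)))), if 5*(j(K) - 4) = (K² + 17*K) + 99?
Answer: -5/20436 ≈ -0.00024467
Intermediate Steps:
u(l, D) = 25 (u(l, D) = (25*4)/4 = (¼)*100 = 25)
v = 1 (v = (-1)² = 1)
j(K) = 119/5 + K²/5 + 17*K/5 (j(K) = 4 + ((K² + 17*K) + 99)/5 = 4 + (99 + K² + 17*K)/5 = 4 + (99/5 + K²/5 + 17*K/5) = 119/5 + K²/5 + 17*K/5)
1/((u(91, 88) + j(v))*(((-9 + 15)*(-13)))) = 1/((25 + (119/5 + (⅕)*1² + (17/5)*1))*(((-9 + 15)*(-13)))) = 1/((25 + (119/5 + (⅕)*1 + 17/5))*((6*(-13)))) = 1/((25 + (119/5 + ⅕ + 17/5))*(-78)) = -1/78/(25 + 137/5) = -1/78/(262/5) = (5/262)*(-1/78) = -5/20436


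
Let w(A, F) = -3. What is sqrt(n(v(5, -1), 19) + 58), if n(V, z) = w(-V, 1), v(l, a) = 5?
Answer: sqrt(55) ≈ 7.4162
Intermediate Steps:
n(V, z) = -3
sqrt(n(v(5, -1), 19) + 58) = sqrt(-3 + 58) = sqrt(55)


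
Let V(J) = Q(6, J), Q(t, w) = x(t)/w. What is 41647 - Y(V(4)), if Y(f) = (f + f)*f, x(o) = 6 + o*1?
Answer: 41629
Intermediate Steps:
x(o) = 6 + o
Q(t, w) = (6 + t)/w
V(J) = 12/J (V(J) = (6 + 6)/J = 12/J)
Y(f) = 2*f² (Y(f) = (2*f)*f = 2*f²)
41647 - Y(V(4)) = 41647 - 2*(12/4)² = 41647 - 2*(12*(¼))² = 41647 - 2*3² = 41647 - 2*9 = 41647 - 1*18 = 41647 - 18 = 41629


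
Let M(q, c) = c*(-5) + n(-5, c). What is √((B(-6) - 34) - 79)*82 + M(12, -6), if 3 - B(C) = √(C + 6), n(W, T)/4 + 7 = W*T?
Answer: 122 + 82*I*√110 ≈ 122.0 + 860.02*I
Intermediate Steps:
n(W, T) = -28 + 4*T*W (n(W, T) = -28 + 4*(W*T) = -28 + 4*(T*W) = -28 + 4*T*W)
B(C) = 3 - √(6 + C) (B(C) = 3 - √(C + 6) = 3 - √(6 + C))
M(q, c) = -28 - 25*c (M(q, c) = c*(-5) + (-28 + 4*c*(-5)) = -5*c + (-28 - 20*c) = -28 - 25*c)
√((B(-6) - 34) - 79)*82 + M(12, -6) = √(((3 - √(6 - 6)) - 34) - 79)*82 + (-28 - 25*(-6)) = √(((3 - √0) - 34) - 79)*82 + (-28 + 150) = √(((3 - 1*0) - 34) - 79)*82 + 122 = √(((3 + 0) - 34) - 79)*82 + 122 = √((3 - 34) - 79)*82 + 122 = √(-31 - 79)*82 + 122 = √(-110)*82 + 122 = (I*√110)*82 + 122 = 82*I*√110 + 122 = 122 + 82*I*√110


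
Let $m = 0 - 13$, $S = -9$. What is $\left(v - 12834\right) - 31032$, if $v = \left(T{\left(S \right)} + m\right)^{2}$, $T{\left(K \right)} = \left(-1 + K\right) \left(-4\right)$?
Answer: $-43137$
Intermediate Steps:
$m = -13$
$T{\left(K \right)} = 4 - 4 K$
$v = 729$ ($v = \left(\left(4 - -36\right) - 13\right)^{2} = \left(\left(4 + 36\right) - 13\right)^{2} = \left(40 - 13\right)^{2} = 27^{2} = 729$)
$\left(v - 12834\right) - 31032 = \left(729 - 12834\right) - 31032 = -12105 - 31032 = -43137$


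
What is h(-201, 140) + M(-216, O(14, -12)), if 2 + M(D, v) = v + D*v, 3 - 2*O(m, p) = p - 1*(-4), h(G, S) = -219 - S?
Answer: -3087/2 ≈ -1543.5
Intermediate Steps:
O(m, p) = -½ - p/2 (O(m, p) = 3/2 - (p - 1*(-4))/2 = 3/2 - (p + 4)/2 = 3/2 - (4 + p)/2 = 3/2 + (-2 - p/2) = -½ - p/2)
M(D, v) = -2 + v + D*v (M(D, v) = -2 + (v + D*v) = -2 + v + D*v)
h(-201, 140) + M(-216, O(14, -12)) = (-219 - 1*140) + (-2 + (-½ - ½*(-12)) - 216*(-½ - ½*(-12))) = (-219 - 140) + (-2 + (-½ + 6) - 216*(-½ + 6)) = -359 + (-2 + 11/2 - 216*11/2) = -359 + (-2 + 11/2 - 1188) = -359 - 2369/2 = -3087/2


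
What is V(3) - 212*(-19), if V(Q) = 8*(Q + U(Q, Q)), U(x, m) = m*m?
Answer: 4124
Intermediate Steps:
U(x, m) = m²
V(Q) = 8*Q + 8*Q² (V(Q) = 8*(Q + Q²) = 8*Q + 8*Q²)
V(3) - 212*(-19) = 8*3*(1 + 3) - 212*(-19) = 8*3*4 + 4028 = 96 + 4028 = 4124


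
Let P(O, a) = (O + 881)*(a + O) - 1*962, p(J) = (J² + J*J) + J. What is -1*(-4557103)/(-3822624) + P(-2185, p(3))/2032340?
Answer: 380408598709/1942217915040 ≈ 0.19586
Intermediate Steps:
p(J) = J + 2*J² (p(J) = (J² + J²) + J = 2*J² + J = J + 2*J²)
P(O, a) = -962 + (881 + O)*(O + a) (P(O, a) = (881 + O)*(O + a) - 962 = -962 + (881 + O)*(O + a))
-1*(-4557103)/(-3822624) + P(-2185, p(3))/2032340 = -1*(-4557103)/(-3822624) + (-962 + (-2185)² + 881*(-2185) + 881*(3*(1 + 2*3)) - 6555*(1 + 2*3))/2032340 = 4557103*(-1/3822624) + (-962 + 4774225 - 1924985 + 881*(3*(1 + 6)) - 6555*(1 + 6))*(1/2032340) = -4557103/3822624 + (-962 + 4774225 - 1924985 + 881*(3*7) - 6555*7)*(1/2032340) = -4557103/3822624 + (-962 + 4774225 - 1924985 + 881*21 - 2185*21)*(1/2032340) = -4557103/3822624 + (-962 + 4774225 - 1924985 + 18501 - 45885)*(1/2032340) = -4557103/3822624 + 2820894*(1/2032340) = -4557103/3822624 + 1410447/1016170 = 380408598709/1942217915040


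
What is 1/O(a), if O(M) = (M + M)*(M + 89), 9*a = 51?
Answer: 9/9656 ≈ 0.00093206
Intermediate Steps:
a = 17/3 (a = (⅑)*51 = 17/3 ≈ 5.6667)
O(M) = 2*M*(89 + M) (O(M) = (2*M)*(89 + M) = 2*M*(89 + M))
1/O(a) = 1/(2*(17/3)*(89 + 17/3)) = 1/(2*(17/3)*(284/3)) = 1/(9656/9) = 9/9656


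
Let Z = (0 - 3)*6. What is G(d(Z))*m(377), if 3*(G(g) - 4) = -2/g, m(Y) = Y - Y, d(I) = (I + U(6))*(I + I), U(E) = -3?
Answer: 0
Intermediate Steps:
Z = -18 (Z = -3*6 = -18)
d(I) = 2*I*(-3 + I) (d(I) = (I - 3)*(I + I) = (-3 + I)*(2*I) = 2*I*(-3 + I))
m(Y) = 0
G(g) = 4 - 2/(3*g) (G(g) = 4 + (-2/g)/3 = 4 - 2/(3*g))
G(d(Z))*m(377) = (4 - 2*(-1/(36*(-3 - 18)))/3)*0 = (4 - 2/(3*(2*(-18)*(-21))))*0 = (4 - 2/3/756)*0 = (4 - 2/3*1/756)*0 = (4 - 1/1134)*0 = (4535/1134)*0 = 0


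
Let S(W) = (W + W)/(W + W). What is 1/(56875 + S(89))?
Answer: 1/56876 ≈ 1.7582e-5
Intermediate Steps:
S(W) = 1 (S(W) = (2*W)/((2*W)) = (2*W)*(1/(2*W)) = 1)
1/(56875 + S(89)) = 1/(56875 + 1) = 1/56876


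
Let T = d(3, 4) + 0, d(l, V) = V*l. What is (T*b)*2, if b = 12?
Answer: 288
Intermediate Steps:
T = 12 (T = 4*3 + 0 = 12 + 0 = 12)
(T*b)*2 = (12*12)*2 = 144*2 = 288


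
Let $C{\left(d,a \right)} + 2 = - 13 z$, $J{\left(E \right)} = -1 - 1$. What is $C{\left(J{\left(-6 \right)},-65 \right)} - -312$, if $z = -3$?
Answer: $349$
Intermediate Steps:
$J{\left(E \right)} = -2$ ($J{\left(E \right)} = -1 - 1 = -2$)
$C{\left(d,a \right)} = 37$ ($C{\left(d,a \right)} = -2 - -39 = -2 + 39 = 37$)
$C{\left(J{\left(-6 \right)},-65 \right)} - -312 = 37 - -312 = 37 + 312 = 349$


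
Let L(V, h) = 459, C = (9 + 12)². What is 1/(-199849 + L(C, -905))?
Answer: -1/199390 ≈ -5.0153e-6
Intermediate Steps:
C = 441 (C = 21² = 441)
1/(-199849 + L(C, -905)) = 1/(-199849 + 459) = 1/(-199390) = -1/199390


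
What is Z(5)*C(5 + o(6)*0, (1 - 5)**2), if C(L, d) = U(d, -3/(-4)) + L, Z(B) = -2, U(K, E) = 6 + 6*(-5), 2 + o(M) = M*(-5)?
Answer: 38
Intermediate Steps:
o(M) = -2 - 5*M (o(M) = -2 + M*(-5) = -2 - 5*M)
U(K, E) = -24 (U(K, E) = 6 - 30 = -24)
C(L, d) = -24 + L
Z(5)*C(5 + o(6)*0, (1 - 5)**2) = -2*(-24 + (5 + (-2 - 5*6)*0)) = -2*(-24 + (5 + (-2 - 30)*0)) = -2*(-24 + (5 - 32*0)) = -2*(-24 + (5 + 0)) = -2*(-24 + 5) = -2*(-19) = 38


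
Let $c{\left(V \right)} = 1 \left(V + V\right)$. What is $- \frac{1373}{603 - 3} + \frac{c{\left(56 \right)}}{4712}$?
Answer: $- \frac{800297}{353400} \approx -2.2646$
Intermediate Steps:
$c{\left(V \right)} = 2 V$ ($c{\left(V \right)} = 1 \cdot 2 V = 2 V$)
$- \frac{1373}{603 - 3} + \frac{c{\left(56 \right)}}{4712} = - \frac{1373}{603 - 3} + \frac{2 \cdot 56}{4712} = - \frac{1373}{600} + 112 \cdot \frac{1}{4712} = \left(-1373\right) \frac{1}{600} + \frac{14}{589} = - \frac{1373}{600} + \frac{14}{589} = - \frac{800297}{353400}$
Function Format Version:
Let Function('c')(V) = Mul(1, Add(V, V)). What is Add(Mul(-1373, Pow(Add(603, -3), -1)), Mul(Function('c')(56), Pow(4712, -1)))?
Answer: Rational(-800297, 353400) ≈ -2.2646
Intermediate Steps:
Function('c')(V) = Mul(2, V) (Function('c')(V) = Mul(1, Mul(2, V)) = Mul(2, V))
Add(Mul(-1373, Pow(Add(603, -3), -1)), Mul(Function('c')(56), Pow(4712, -1))) = Add(Mul(-1373, Pow(Add(603, -3), -1)), Mul(Mul(2, 56), Pow(4712, -1))) = Add(Mul(-1373, Pow(600, -1)), Mul(112, Rational(1, 4712))) = Add(Mul(-1373, Rational(1, 600)), Rational(14, 589)) = Add(Rational(-1373, 600), Rational(14, 589)) = Rational(-800297, 353400)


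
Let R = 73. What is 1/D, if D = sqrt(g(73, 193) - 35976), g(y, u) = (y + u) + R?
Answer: -I*sqrt(35637)/35637 ≈ -0.0052972*I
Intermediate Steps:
g(y, u) = 73 + u + y (g(y, u) = (y + u) + 73 = (u + y) + 73 = 73 + u + y)
D = I*sqrt(35637) (D = sqrt((73 + 193 + 73) - 35976) = sqrt(339 - 35976) = sqrt(-35637) = I*sqrt(35637) ≈ 188.78*I)
1/D = 1/(I*sqrt(35637)) = -I*sqrt(35637)/35637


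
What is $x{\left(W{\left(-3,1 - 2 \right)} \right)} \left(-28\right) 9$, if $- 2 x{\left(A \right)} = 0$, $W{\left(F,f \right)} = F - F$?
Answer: $0$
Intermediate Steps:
$W{\left(F,f \right)} = 0$
$x{\left(A \right)} = 0$ ($x{\left(A \right)} = \left(- \frac{1}{2}\right) 0 = 0$)
$x{\left(W{\left(-3,1 - 2 \right)} \right)} \left(-28\right) 9 = 0 \left(-28\right) 9 = 0 \cdot 9 = 0$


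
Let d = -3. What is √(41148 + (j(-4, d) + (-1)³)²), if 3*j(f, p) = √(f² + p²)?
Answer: 4*√23146/3 ≈ 202.85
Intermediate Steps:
j(f, p) = √(f² + p²)/3
√(41148 + (j(-4, d) + (-1)³)²) = √(41148 + (√((-4)² + (-3)²)/3 + (-1)³)²) = √(41148 + (√(16 + 9)/3 - 1)²) = √(41148 + (√25/3 - 1)²) = √(41148 + ((⅓)*5 - 1)²) = √(41148 + (5/3 - 1)²) = √(41148 + (⅔)²) = √(41148 + 4/9) = √(370336/9) = 4*√23146/3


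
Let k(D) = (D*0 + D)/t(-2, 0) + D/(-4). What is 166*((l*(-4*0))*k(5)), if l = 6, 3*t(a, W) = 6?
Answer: 0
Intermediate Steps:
t(a, W) = 2 (t(a, W) = (1/3)*6 = 2)
k(D) = D/4 (k(D) = (D*0 + D)/2 + D/(-4) = (0 + D)*(1/2) + D*(-1/4) = D*(1/2) - D/4 = D/2 - D/4 = D/4)
166*((l*(-4*0))*k(5)) = 166*((6*(-4*0))*((1/4)*5)) = 166*((6*0)*(5/4)) = 166*(0*(5/4)) = 166*0 = 0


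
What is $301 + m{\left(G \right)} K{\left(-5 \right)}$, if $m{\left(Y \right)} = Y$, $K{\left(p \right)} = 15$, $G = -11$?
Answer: $136$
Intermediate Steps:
$301 + m{\left(G \right)} K{\left(-5 \right)} = 301 - 165 = 136$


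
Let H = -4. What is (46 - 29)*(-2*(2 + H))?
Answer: 68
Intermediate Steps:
(46 - 29)*(-2*(2 + H)) = (46 - 29)*(-2*(2 - 4)) = 17*(-2*(-2)) = 17*4 = 68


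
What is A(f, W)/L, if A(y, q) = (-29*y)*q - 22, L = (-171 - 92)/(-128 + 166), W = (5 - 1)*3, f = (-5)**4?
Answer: 8265836/263 ≈ 31429.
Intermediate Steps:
f = 625
W = 12 (W = 4*3 = 12)
L = -263/38 ≈ -6.9211
A(y, q) = -22 - 29*q*y (A(y, q) = -29*q*y - 22 = -22 - 29*q*y)
A(f, W)/L = (-22 - 29*12*625)/(-263/38) = (-22 - 217500)*(-38/263) = -217522*(-38/263) = 8265836/263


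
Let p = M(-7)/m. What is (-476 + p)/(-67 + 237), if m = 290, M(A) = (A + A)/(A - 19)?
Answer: -1794513/640900 ≈ -2.8000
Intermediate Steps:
M(A) = 2*A/(-19 + A) (M(A) = (2*A)/(-19 + A) = 2*A/(-19 + A))
p = 7/3770 (p = (2*(-7)/(-19 - 7))/290 = (2*(-7)/(-26))*(1/290) = (2*(-7)*(-1/26))*(1/290) = (7/13)*(1/290) = 7/3770 ≈ 0.0018568)
(-476 + p)/(-67 + 237) = (-476 + 7/3770)/(-67 + 237) = -1794513/3770/170 = -1794513/3770*1/170 = -1794513/640900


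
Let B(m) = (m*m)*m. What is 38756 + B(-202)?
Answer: -8203652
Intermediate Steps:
B(m) = m³ (B(m) = m²*m = m³)
38756 + B(-202) = 38756 + (-202)³ = 38756 - 8242408 = -8203652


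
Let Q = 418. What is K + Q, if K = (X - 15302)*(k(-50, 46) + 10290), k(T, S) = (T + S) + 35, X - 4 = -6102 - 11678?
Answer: -341397620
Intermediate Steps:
X = -17776 (X = 4 + (-6102 - 11678) = 4 - 17780 = -17776)
k(T, S) = 35 + S + T (k(T, S) = (S + T) + 35 = 35 + S + T)
K = -341398038 (K = (-17776 - 15302)*((35 + 46 - 50) + 10290) = -33078*(31 + 10290) = -33078*10321 = -341398038)
K + Q = -341398038 + 418 = -341397620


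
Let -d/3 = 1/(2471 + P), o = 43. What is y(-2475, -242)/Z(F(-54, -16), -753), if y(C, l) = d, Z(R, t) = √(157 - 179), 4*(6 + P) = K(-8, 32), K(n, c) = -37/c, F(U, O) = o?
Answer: 64*I*√22/1156771 ≈ 0.0002595*I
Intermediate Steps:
F(U, O) = 43
P = -805/128 (P = -6 + (-37/32)/4 = -6 + (-37*1/32)/4 = -6 + (¼)*(-37/32) = -6 - 37/128 = -805/128 ≈ -6.2891)
Z(R, t) = I*√22 (Z(R, t) = √(-22) = I*√22)
d = -128/105161 (d = -3/(2471 - 805/128) = -3/315483/128 = -3*128/315483 = -128/105161 ≈ -0.0012172)
y(C, l) = -128/105161
y(-2475, -242)/Z(F(-54, -16), -753) = -128*(-I*√22/22)/105161 = -(-64)*I*√22/1156771 = 64*I*√22/1156771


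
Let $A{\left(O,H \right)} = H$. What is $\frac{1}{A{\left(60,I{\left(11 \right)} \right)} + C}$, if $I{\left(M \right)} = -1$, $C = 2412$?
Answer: $\frac{1}{2411} \approx 0.00041477$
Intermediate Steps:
$\frac{1}{A{\left(60,I{\left(11 \right)} \right)} + C} = \frac{1}{-1 + 2412} = \frac{1}{2411}$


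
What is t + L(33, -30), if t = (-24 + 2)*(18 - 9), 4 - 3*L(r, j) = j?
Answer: -560/3 ≈ -186.67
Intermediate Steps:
L(r, j) = 4/3 - j/3
t = -198 (t = -22*9 = -198)
t + L(33, -30) = -198 + (4/3 - ⅓*(-30)) = -198 + (4/3 + 10) = -198 + 34/3 = -560/3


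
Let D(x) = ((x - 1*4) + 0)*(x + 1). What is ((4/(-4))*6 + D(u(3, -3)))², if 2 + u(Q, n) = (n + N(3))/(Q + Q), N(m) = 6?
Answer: 169/16 ≈ 10.563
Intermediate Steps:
u(Q, n) = -2 + (6 + n)/(2*Q) (u(Q, n) = -2 + (n + 6)/(Q + Q) = -2 + (6 + n)/((2*Q)) = -2 + (6 + n)*(1/(2*Q)) = -2 + (6 + n)/(2*Q))
D(x) = (1 + x)*(-4 + x) (D(x) = ((x - 4) + 0)*(1 + x) = ((-4 + x) + 0)*(1 + x) = (-4 + x)*(1 + x) = (1 + x)*(-4 + x))
((4/(-4))*6 + D(u(3, -3)))² = ((4/(-4))*6 + (-4 + ((½)*(6 - 3 - 4*3)/3)² - 3*(6 - 3 - 4*3)/(2*3)))² = ((4*(-¼))*6 + (-4 + ((½)*(⅓)*(6 - 3 - 12))² - 3*(6 - 3 - 12)/(2*3)))² = (-1*6 + (-4 + ((½)*(⅓)*(-9))² - 3*(-9)/(2*3)))² = (-6 + (-4 + (-3/2)² - 3*(-3/2)))² = (-6 + (-4 + 9/4 + 9/2))² = (-6 + 11/4)² = (-13/4)² = 169/16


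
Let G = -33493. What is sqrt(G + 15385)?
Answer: 6*I*sqrt(503) ≈ 134.57*I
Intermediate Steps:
sqrt(G + 15385) = sqrt(-33493 + 15385) = sqrt(-18108) = 6*I*sqrt(503)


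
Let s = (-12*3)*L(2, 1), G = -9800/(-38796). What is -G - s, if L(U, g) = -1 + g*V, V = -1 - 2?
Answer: -1399106/9699 ≈ -144.25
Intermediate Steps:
G = 2450/9699 (G = -9800*(-1/38796) = 2450/9699 ≈ 0.25260)
V = -3
L(U, g) = -1 - 3*g (L(U, g) = -1 + g*(-3) = -1 - 3*g)
s = 144 (s = (-12*3)*(-1 - 3*1) = -36*(-1 - 3) = -36*(-4) = 144)
-G - s = -1*2450/9699 - 1*144 = -2450/9699 - 144 = -1399106/9699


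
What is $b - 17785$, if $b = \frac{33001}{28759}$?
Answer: $- \frac{511445814}{28759} \approx -17784.0$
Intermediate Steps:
$b = \frac{33001}{28759}$ ($b = 33001 \cdot \frac{1}{28759} = \frac{33001}{28759} \approx 1.1475$)
$b - 17785 = \frac{33001}{28759} - 17785 = - \frac{511445814}{28759}$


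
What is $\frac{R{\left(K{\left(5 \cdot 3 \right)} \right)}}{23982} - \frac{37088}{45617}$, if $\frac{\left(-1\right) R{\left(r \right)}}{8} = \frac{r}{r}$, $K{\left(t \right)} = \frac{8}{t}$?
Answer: $- \frac{444904676}{546993447} \approx -0.81336$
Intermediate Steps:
$R{\left(r \right)} = -8$ ($R{\left(r \right)} = - 8 \frac{r}{r} = \left(-8\right) 1 = -8$)
$\frac{R{\left(K{\left(5 \cdot 3 \right)} \right)}}{23982} - \frac{37088}{45617} = - \frac{8}{23982} - \frac{37088}{45617} = \left(-8\right) \frac{1}{23982} - \frac{37088}{45617} = - \frac{4}{11991} - \frac{37088}{45617} = - \frac{444904676}{546993447}$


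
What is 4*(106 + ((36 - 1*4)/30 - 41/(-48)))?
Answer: 25901/60 ≈ 431.68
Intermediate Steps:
4*(106 + ((36 - 1*4)/30 - 41/(-48))) = 4*(106 + ((36 - 4)*(1/30) - 41*(-1/48))) = 4*(106 + (32*(1/30) + 41/48)) = 4*(106 + (16/15 + 41/48)) = 4*(106 + 461/240) = 4*(25901/240) = 25901/60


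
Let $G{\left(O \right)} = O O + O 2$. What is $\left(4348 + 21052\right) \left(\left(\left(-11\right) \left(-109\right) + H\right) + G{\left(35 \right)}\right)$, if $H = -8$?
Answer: $63144400$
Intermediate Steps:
$G{\left(O \right)} = O^{2} + 2 O$
$\left(4348 + 21052\right) \left(\left(\left(-11\right) \left(-109\right) + H\right) + G{\left(35 \right)}\right) = \left(4348 + 21052\right) \left(\left(\left(-11\right) \left(-109\right) - 8\right) + 35 \left(2 + 35\right)\right) = 25400 \left(\left(1199 - 8\right) + 35 \cdot 37\right) = 25400 \left(1191 + 1295\right) = 25400 \cdot 2486 = 63144400$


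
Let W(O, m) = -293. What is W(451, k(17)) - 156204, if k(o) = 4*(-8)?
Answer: -156497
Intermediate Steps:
k(o) = -32
W(451, k(17)) - 156204 = -293 - 156204 = -156497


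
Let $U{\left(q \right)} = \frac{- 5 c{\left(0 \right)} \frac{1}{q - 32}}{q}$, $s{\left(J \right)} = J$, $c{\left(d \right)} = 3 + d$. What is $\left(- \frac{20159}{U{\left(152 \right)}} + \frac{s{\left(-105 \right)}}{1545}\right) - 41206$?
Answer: $\frac{2520630207}{103} \approx 2.4472 \cdot 10^{7}$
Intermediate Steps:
$U{\left(q \right)} = - \frac{15}{q \left(-32 + q\right)}$ ($U{\left(q \right)} = \frac{- 5 \left(3 + 0\right) \frac{1}{q - 32}}{q} = \frac{\left(-5\right) 3 \frac{1}{-32 + q}}{q} = \frac{\left(-15\right) \frac{1}{-32 + q}}{q} = - \frac{15}{q \left(-32 + q\right)}$)
$\left(- \frac{20159}{U{\left(152 \right)}} + \frac{s{\left(-105 \right)}}{1545}\right) - 41206 = \left(- \frac{20159}{\left(-15\right) \frac{1}{152} \frac{1}{-32 + 152}} - \frac{105}{1545}\right) - 41206 = \left(- \frac{20159}{\left(-15\right) \frac{1}{152} \cdot \frac{1}{120}} - \frac{7}{103}\right) - 41206 = \left(- \frac{20159}{- \frac{1}{1216}} - \frac{7}{103}\right) - 41206 = \left(\left(-20159\right) \left(-1216\right) - \frac{7}{103}\right) - 41206 = \left(24513344 - \frac{7}{103}\right) - 41206 = \frac{2524874425}{103} - 41206 = \frac{2520630207}{103}$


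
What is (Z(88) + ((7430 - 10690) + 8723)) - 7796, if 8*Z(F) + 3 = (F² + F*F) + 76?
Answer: -3103/8 ≈ -387.88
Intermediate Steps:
Z(F) = 73/8 + F²/4 (Z(F) = -3/8 + ((F² + F*F) + 76)/8 = -3/8 + ((F² + F²) + 76)/8 = -3/8 + (2*F² + 76)/8 = -3/8 + (76 + 2*F²)/8 = -3/8 + (19/2 + F²/4) = 73/8 + F²/4)
(Z(88) + ((7430 - 10690) + 8723)) - 7796 = ((73/8 + (¼)*88²) + ((7430 - 10690) + 8723)) - 7796 = ((73/8 + (¼)*7744) + (-3260 + 8723)) - 7796 = ((73/8 + 1936) + 5463) - 7796 = (15561/8 + 5463) - 7796 = 59265/8 - 7796 = -3103/8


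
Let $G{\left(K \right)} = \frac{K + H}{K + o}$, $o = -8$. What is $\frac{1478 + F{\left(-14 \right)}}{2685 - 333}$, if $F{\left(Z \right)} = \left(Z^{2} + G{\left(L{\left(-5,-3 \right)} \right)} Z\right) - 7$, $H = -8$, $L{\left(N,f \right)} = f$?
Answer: $\frac{551}{784} \approx 0.70281$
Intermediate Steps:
$G{\left(K \right)} = 1$ ($G{\left(K \right)} = \frac{K - 8}{K - 8} = \frac{-8 + K}{-8 + K} = 1$)
$F{\left(Z \right)} = -7 + Z + Z^{2}$ ($F{\left(Z \right)} = \left(Z^{2} + 1 Z\right) - 7 = \left(Z^{2} + Z\right) - 7 = \left(Z + Z^{2}\right) - 7 = -7 + Z + Z^{2}$)
$\frac{1478 + F{\left(-14 \right)}}{2685 - 333} = \frac{1478 - \left(21 - 196\right)}{2685 - 333} = \frac{1478 - -175}{2352} = \left(1478 + 175\right) \frac{1}{2352} = 1653 \cdot \frac{1}{2352} = \frac{551}{784}$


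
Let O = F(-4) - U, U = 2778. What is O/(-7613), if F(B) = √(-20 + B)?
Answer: 2778/7613 - 2*I*√6/7613 ≈ 0.3649 - 0.0006435*I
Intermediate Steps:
O = -2778 + 2*I*√6 (O = √(-20 - 4) - 1*2778 = √(-24) - 2778 = 2*I*√6 - 2778 = -2778 + 2*I*√6 ≈ -2778.0 + 4.899*I)
O/(-7613) = (-2778 + 2*I*√6)/(-7613) = (-2778 + 2*I*√6)*(-1/7613) = 2778/7613 - 2*I*√6/7613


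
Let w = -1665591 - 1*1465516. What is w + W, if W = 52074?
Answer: -3079033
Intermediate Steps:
w = -3131107 (w = -1665591 - 1465516 = -3131107)
w + W = -3131107 + 52074 = -3079033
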